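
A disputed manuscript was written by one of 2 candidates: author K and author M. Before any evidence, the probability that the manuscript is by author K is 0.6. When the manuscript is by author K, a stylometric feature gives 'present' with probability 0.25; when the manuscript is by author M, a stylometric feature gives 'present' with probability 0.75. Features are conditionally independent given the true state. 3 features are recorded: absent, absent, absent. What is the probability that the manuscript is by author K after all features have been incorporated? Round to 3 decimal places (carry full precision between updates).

0.976

Each posterior becomes the prior for the next update.
After 'absent': P(author K) = 0.75·0.6000 / (0.75·0.6000 + 0.25·0.4000) ≈ 0.8182
After 'absent': P(author K) = 0.75·0.8182 / (0.75·0.8182 + 0.25·0.1818) ≈ 0.9310
After 'absent': P(author K) = 0.75·0.9310 / (0.75·0.9310 + 0.25·0.0690) ≈ 0.9759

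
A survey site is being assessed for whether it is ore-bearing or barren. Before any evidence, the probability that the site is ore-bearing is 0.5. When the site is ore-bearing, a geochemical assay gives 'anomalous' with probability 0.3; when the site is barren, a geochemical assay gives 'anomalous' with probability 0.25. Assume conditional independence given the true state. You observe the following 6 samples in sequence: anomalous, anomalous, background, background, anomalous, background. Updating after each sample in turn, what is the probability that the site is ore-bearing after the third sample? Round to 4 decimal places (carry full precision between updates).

0.5734

After 'anomalous': P(ore) = 0.3·0.5000 / (0.3·0.5000 + 0.25·0.5000) ≈ 0.5455
After 'anomalous': P(ore) = 0.3·0.5455 / (0.3·0.5455 + 0.25·0.4545) ≈ 0.5902
After 'background': P(ore) = 0.7·0.5902 / (0.7·0.5902 + 0.75·0.4098) ≈ 0.5734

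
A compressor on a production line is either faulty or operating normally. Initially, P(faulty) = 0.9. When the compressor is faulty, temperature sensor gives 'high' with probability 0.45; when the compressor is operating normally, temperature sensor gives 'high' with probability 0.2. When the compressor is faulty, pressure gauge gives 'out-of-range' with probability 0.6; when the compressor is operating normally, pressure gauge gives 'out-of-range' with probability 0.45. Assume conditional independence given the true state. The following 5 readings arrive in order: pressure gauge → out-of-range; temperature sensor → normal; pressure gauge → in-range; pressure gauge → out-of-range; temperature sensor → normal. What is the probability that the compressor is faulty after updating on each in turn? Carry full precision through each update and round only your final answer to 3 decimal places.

After pressure gauge='out-of-range': P(faulty) = 0.6·0.9000 / (0.6·0.9000 + 0.45·0.1000) ≈ 0.9231
After temperature sensor='normal': P(faulty) = 0.55·0.9231 / (0.55·0.9231 + 0.8·0.0769) ≈ 0.8919
After pressure gauge='in-range': P(faulty) = 0.4·0.8919 / (0.4·0.8919 + 0.55·0.1081) ≈ 0.8571
After pressure gauge='out-of-range': P(faulty) = 0.6·0.8571 / (0.6·0.8571 + 0.45·0.1429) ≈ 0.8889
After temperature sensor='normal': P(faulty) = 0.55·0.8889 / (0.55·0.8889 + 0.8·0.1111) ≈ 0.8462

0.846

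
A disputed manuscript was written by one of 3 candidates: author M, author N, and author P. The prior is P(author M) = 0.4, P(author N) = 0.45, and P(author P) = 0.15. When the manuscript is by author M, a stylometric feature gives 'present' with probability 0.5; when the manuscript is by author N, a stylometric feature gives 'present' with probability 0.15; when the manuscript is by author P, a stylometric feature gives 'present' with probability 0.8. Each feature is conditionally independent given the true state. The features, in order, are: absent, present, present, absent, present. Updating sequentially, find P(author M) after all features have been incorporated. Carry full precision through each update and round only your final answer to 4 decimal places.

Apply Bayes' rule sequentially, carrying P(author M) forward.
After 'absent': normaliser = 0.5·0.4000 + 0.85·0.4500 + 0.2·0.1500; P(author M) ≈ 0.3265, P(author N) ≈ 0.6245, P(author P) ≈ 0.0490
After 'present': normaliser = 0.5·0.3265 + 0.15·0.6245 + 0.8·0.0490; P(author M) ≈ 0.5513, P(author N) ≈ 0.3163, P(author P) ≈ 0.1323
After 'present': normaliser = 0.5·0.5513 + 0.15·0.3163 + 0.8·0.1323; P(author M) ≈ 0.6426, P(author N) ≈ 0.1106, P(author P) ≈ 0.2468
After 'absent': normaliser = 0.5·0.6426 + 0.85·0.1106 + 0.2·0.2468; P(author M) ≈ 0.6915, P(author N) ≈ 0.2023, P(author P) ≈ 0.1062
After 'present': normaliser = 0.5·0.6915 + 0.15·0.2023 + 0.8·0.1062; P(author M) ≈ 0.7499, P(author N) ≈ 0.0658, P(author P) ≈ 0.1843

0.7499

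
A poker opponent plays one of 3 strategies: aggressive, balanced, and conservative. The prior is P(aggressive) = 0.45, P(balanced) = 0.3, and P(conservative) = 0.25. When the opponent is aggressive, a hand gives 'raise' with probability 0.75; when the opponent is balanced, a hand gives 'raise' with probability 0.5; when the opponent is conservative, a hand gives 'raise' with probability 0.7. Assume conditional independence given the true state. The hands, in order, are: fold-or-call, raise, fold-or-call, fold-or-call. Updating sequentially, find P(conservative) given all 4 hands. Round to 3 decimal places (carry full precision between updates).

Apply Bayes' rule sequentially, carrying P(conservative) forward.
After 'fold-or-call': normaliser = 0.25·0.4500 + 0.5·0.3000 + 0.3·0.2500; P(aggressive) ≈ 0.3333, P(balanced) ≈ 0.4444, P(conservative) ≈ 0.2222
After 'raise': normaliser = 0.75·0.3333 + 0.5·0.4444 + 0.7·0.2222; P(aggressive) ≈ 0.3982, P(balanced) ≈ 0.3540, P(conservative) ≈ 0.2478
After 'fold-or-call': normaliser = 0.25·0.3982 + 0.5·0.3540 + 0.3·0.2478; P(aggressive) ≈ 0.2837, P(balanced) ≈ 0.5044, P(conservative) ≈ 0.2119
After 'fold-or-call': normaliser = 0.25·0.2837 + 0.5·0.5044 + 0.3·0.2119; P(aggressive) ≈ 0.1834, P(balanced) ≈ 0.6522, P(conservative) ≈ 0.1644

0.164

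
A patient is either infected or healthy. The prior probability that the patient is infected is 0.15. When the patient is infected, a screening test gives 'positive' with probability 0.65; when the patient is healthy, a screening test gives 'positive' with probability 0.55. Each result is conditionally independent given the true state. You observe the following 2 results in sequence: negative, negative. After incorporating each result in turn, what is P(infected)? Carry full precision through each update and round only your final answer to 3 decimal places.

Each posterior becomes the prior for the next update.
After 'negative': P(infected) = 0.35·0.1500 / (0.35·0.1500 + 0.45·0.8500) ≈ 0.1207
After 'negative': P(infected) = 0.35·0.1207 / (0.35·0.1207 + 0.45·0.8793) ≈ 0.0965

0.096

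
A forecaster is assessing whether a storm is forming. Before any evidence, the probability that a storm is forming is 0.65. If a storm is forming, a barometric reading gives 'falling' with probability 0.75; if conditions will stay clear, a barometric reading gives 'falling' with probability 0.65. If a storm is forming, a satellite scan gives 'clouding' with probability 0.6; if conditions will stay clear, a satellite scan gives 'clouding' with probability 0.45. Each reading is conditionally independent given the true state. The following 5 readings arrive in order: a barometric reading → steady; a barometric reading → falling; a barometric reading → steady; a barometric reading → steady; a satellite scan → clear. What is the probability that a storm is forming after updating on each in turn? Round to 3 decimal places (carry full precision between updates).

0.362

After a barometric reading='steady': P(storm) = 0.25·0.6500 / (0.25·0.6500 + 0.35·0.3500) ≈ 0.5702
After a barometric reading='falling': P(storm) = 0.75·0.5702 / (0.75·0.5702 + 0.65·0.4298) ≈ 0.6048
After a barometric reading='steady': P(storm) = 0.25·0.6048 / (0.25·0.6048 + 0.35·0.3952) ≈ 0.5223
After a barometric reading='steady': P(storm) = 0.25·0.5223 / (0.25·0.5223 + 0.35·0.4777) ≈ 0.4385
After a satellite scan='clear': P(storm) = 0.4·0.4385 / (0.4·0.4385 + 0.55·0.5615) ≈ 0.3622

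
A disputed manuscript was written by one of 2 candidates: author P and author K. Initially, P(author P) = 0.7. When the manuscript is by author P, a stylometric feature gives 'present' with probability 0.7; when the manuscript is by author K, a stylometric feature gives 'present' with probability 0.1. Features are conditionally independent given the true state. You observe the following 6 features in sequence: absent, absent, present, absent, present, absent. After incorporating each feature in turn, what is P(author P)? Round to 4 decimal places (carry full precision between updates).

0.5853

After 'absent': P(author P) = 0.3·0.7000 / (0.3·0.7000 + 0.9·0.3000) ≈ 0.4375
After 'absent': P(author P) = 0.3·0.4375 / (0.3·0.4375 + 0.9·0.5625) ≈ 0.2059
After 'present': P(author P) = 0.7·0.2059 / (0.7·0.2059 + 0.1·0.7941) ≈ 0.6447
After 'absent': P(author P) = 0.3·0.6447 / (0.3·0.6447 + 0.9·0.3553) ≈ 0.3769
After 'present': P(author P) = 0.7·0.3769 / (0.7·0.3769 + 0.1·0.6231) ≈ 0.8090
After 'absent': P(author P) = 0.3·0.8090 / (0.3·0.8090 + 0.9·0.1910) ≈ 0.5853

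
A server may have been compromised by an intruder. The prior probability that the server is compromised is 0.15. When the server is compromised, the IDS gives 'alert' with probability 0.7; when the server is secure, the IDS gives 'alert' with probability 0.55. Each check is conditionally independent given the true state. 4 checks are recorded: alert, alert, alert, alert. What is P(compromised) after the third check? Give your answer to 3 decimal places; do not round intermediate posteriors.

After 'alert': P(compromised) = 0.7·0.1500 / (0.7·0.1500 + 0.55·0.8500) ≈ 0.1834
After 'alert': P(compromised) = 0.7·0.1834 / (0.7·0.1834 + 0.55·0.8166) ≈ 0.2223
After 'alert': P(compromised) = 0.7·0.2223 / (0.7·0.2223 + 0.55·0.7777) ≈ 0.2668

0.267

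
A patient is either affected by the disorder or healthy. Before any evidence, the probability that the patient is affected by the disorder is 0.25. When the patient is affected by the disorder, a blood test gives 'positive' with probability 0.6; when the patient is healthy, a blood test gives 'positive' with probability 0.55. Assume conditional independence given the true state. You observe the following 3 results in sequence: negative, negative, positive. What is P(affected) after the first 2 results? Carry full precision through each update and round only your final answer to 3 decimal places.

0.208

Each posterior becomes the prior for the next update.
After 'negative': P(affected) = 0.4·0.2500 / (0.4·0.2500 + 0.45·0.7500) ≈ 0.2286
After 'negative': P(affected) = 0.4·0.2286 / (0.4·0.2286 + 0.45·0.7714) ≈ 0.2085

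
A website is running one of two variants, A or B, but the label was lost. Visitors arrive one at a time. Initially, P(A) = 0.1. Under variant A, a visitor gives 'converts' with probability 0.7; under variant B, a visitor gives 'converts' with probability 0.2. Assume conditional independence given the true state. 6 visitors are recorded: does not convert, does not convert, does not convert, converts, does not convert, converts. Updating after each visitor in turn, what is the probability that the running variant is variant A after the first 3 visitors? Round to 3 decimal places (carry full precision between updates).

0.006

Apply Bayes' rule sequentially, carrying P(A) forward.
After 'does not convert': P(A) = 0.3·0.1000 / (0.3·0.1000 + 0.8·0.9000) ≈ 0.0400
After 'does not convert': P(A) = 0.3·0.0400 / (0.3·0.0400 + 0.8·0.9600) ≈ 0.0154
After 'does not convert': P(A) = 0.3·0.0154 / (0.3·0.0154 + 0.8·0.9846) ≈ 0.0058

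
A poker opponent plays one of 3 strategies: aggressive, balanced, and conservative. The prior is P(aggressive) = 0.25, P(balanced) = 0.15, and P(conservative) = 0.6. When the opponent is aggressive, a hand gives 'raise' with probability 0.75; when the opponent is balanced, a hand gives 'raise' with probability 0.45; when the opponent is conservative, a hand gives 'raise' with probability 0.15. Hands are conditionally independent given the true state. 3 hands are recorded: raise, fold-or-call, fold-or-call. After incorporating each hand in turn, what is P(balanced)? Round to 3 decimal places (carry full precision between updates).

0.210

Apply Bayes' rule sequentially, carrying P(balanced) forward.
After 'raise': normaliser = 0.75·0.2500 + 0.45·0.1500 + 0.15·0.6000; P(aggressive) ≈ 0.5435, P(balanced) ≈ 0.1957, P(conservative) ≈ 0.2609
After 'fold-or-call': normaliser = 0.25·0.5435 + 0.55·0.1957 + 0.85·0.2609; P(aggressive) ≈ 0.2921, P(balanced) ≈ 0.2313, P(conservative) ≈ 0.4766
After 'fold-or-call': normaliser = 0.25·0.2921 + 0.55·0.2313 + 0.85·0.4766; P(aggressive) ≈ 0.1206, P(balanced) ≈ 0.2102, P(conservative) ≈ 0.6692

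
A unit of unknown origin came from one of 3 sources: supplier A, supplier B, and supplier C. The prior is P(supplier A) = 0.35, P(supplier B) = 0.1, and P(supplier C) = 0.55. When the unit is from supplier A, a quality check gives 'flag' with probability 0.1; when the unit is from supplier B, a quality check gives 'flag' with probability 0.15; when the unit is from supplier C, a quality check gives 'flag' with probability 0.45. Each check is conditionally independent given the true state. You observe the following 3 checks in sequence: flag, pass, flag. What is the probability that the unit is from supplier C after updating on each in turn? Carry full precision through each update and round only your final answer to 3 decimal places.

0.924

After 'flag': normaliser = 0.1·0.3500 + 0.15·0.1000 + 0.45·0.5500; P(supplier A) ≈ 0.1176, P(supplier B) ≈ 0.0504, P(supplier C) ≈ 0.8319
After 'pass': normaliser = 0.9·0.1176 + 0.85·0.0504 + 0.55·0.8319; P(supplier A) ≈ 0.1746, P(supplier B) ≈ 0.0707, P(supplier C) ≈ 0.7547
After 'flag': normaliser = 0.1·0.1746 + 0.15·0.0707 + 0.45·0.7547; P(supplier A) ≈ 0.0475, P(supplier B) ≈ 0.0288, P(supplier C) ≈ 0.9237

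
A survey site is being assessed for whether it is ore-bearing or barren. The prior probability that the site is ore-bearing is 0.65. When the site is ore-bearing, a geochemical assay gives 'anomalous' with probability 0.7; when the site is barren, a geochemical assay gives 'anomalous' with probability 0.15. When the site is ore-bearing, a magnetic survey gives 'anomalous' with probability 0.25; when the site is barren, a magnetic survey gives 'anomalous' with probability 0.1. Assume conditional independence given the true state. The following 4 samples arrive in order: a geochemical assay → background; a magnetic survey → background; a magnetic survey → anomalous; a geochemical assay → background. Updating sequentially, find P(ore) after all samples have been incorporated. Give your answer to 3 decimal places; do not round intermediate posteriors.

0.325

Apply Bayes' rule sequentially, carrying P(ore) forward.
After a geochemical assay='background': P(ore) = 0.3·0.6500 / (0.3·0.6500 + 0.85·0.3500) ≈ 0.3959
After a magnetic survey='background': P(ore) = 0.75·0.3959 / (0.75·0.3959 + 0.9·0.6041) ≈ 0.3533
After a magnetic survey='anomalous': P(ore) = 0.25·0.3533 / (0.25·0.3533 + 0.1·0.6467) ≈ 0.5773
After a geochemical assay='background': P(ore) = 0.3·0.5773 / (0.3·0.5773 + 0.85·0.4227) ≈ 0.3252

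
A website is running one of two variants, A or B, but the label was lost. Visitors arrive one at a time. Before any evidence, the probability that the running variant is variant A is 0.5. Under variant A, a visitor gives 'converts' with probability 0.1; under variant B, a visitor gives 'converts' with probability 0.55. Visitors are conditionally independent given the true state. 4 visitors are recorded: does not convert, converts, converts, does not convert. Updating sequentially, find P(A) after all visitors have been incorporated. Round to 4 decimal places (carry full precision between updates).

After 'does not convert': P(A) = 0.9·0.5000 / (0.9·0.5000 + 0.45·0.5000) ≈ 0.6667
After 'converts': P(A) = 0.1·0.6667 / (0.1·0.6667 + 0.55·0.3333) ≈ 0.2667
After 'converts': P(A) = 0.1·0.2667 / (0.1·0.2667 + 0.55·0.7333) ≈ 0.0620
After 'does not convert': P(A) = 0.9·0.0620 / (0.9·0.0620 + 0.45·0.9380) ≈ 0.1168

0.1168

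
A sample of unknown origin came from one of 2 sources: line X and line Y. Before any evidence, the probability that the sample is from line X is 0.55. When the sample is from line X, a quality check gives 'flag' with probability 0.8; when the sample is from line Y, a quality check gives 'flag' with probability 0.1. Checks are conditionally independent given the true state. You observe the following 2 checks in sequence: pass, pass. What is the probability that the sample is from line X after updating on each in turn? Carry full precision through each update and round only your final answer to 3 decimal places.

0.057

After 'pass': P(line X) = 0.2·0.5500 / (0.2·0.5500 + 0.9·0.4500) ≈ 0.2136
After 'pass': P(line X) = 0.2·0.2136 / (0.2·0.2136 + 0.9·0.7864) ≈ 0.0569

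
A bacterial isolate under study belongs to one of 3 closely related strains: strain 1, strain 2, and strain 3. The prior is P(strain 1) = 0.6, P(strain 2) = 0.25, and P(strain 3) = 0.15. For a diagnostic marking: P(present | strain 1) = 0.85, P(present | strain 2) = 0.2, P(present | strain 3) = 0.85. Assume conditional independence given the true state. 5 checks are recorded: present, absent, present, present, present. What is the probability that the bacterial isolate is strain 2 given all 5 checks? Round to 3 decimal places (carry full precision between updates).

0.005

After 'present': normaliser = 0.85·0.6000 + 0.2·0.2500 + 0.85·0.1500; P(strain 1) ≈ 0.7418, P(strain 2) ≈ 0.0727, P(strain 3) ≈ 0.1855
After 'absent': normaliser = 0.15·0.7418 + 0.8·0.0727 + 0.15·0.1855; P(strain 1) ≈ 0.5641, P(strain 2) ≈ 0.2949, P(strain 3) ≈ 0.1410
After 'present': normaliser = 0.85·0.5641 + 0.2·0.2949 + 0.85·0.1410; P(strain 1) ≈ 0.7283, P(strain 2) ≈ 0.0896, P(strain 3) ≈ 0.1821
After 'present': normaliser = 0.85·0.7283 + 0.2·0.0896 + 0.85·0.1821; P(strain 1) ≈ 0.7819, P(strain 2) ≈ 0.0226, P(strain 3) ≈ 0.1955
After 'present': normaliser = 0.85·0.7819 + 0.2·0.0226 + 0.85·0.1955; P(strain 1) ≈ 0.7957, P(strain 2) ≈ 0.0054, P(strain 3) ≈ 0.1989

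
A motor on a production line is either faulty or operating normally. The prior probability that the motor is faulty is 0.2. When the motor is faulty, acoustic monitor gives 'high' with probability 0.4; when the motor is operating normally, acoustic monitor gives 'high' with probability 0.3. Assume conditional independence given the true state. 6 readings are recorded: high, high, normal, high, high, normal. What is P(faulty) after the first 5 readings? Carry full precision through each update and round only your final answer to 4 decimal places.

0.4038

After 'high': P(faulty) = 0.4·0.2000 / (0.4·0.2000 + 0.3·0.8000) ≈ 0.2500
After 'high': P(faulty) = 0.4·0.2500 / (0.4·0.2500 + 0.3·0.7500) ≈ 0.3077
After 'normal': P(faulty) = 0.6·0.3077 / (0.6·0.3077 + 0.7·0.6923) ≈ 0.2759
After 'high': P(faulty) = 0.4·0.2759 / (0.4·0.2759 + 0.3·0.7241) ≈ 0.3368
After 'high': P(faulty) = 0.4·0.3368 / (0.4·0.3368 + 0.3·0.6632) ≈ 0.4038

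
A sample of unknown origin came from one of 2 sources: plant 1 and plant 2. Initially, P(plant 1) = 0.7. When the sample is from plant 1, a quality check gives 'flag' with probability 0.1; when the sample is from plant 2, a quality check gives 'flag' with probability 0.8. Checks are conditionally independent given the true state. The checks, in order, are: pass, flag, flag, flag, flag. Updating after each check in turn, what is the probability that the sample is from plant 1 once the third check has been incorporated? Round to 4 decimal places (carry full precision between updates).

0.1409

Apply Bayes' rule sequentially, carrying P(plant 1) forward.
After 'pass': P(plant 1) = 0.9·0.7000 / (0.9·0.7000 + 0.2·0.3000) ≈ 0.9130
After 'flag': P(plant 1) = 0.1·0.9130 / (0.1·0.9130 + 0.8·0.0870) ≈ 0.5676
After 'flag': P(plant 1) = 0.1·0.5676 / (0.1·0.5676 + 0.8·0.4324) ≈ 0.1409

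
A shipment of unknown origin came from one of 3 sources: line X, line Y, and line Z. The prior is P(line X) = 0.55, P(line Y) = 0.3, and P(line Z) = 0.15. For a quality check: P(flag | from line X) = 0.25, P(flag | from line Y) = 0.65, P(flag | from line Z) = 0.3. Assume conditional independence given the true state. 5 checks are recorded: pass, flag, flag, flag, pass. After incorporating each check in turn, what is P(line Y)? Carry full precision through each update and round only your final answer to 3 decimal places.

0.597

After 'pass': normaliser = 0.75·0.5500 + 0.35·0.3000 + 0.7·0.1500; P(line X) ≈ 0.6627, P(line Y) ≈ 0.1687, P(line Z) ≈ 0.1687
After 'flag': normaliser = 0.25·0.6627 + 0.65·0.1687 + 0.3·0.1687; P(line X) ≈ 0.5083, P(line Y) ≈ 0.3364, P(line Z) ≈ 0.1553
After 'flag': normaliser = 0.25·0.5083 + 0.65·0.3364 + 0.3·0.1553; P(line X) ≈ 0.3239, P(line Y) ≈ 0.5574, P(line Z) ≈ 0.1187
After 'flag': normaliser = 0.25·0.3239 + 0.65·0.5574 + 0.3·0.1187; P(line X) ≈ 0.1691, P(line Y) ≈ 0.7565, P(line Z) ≈ 0.0744
After 'pass': normaliser = 0.75·0.1691 + 0.35·0.7565 + 0.7·0.0744; P(line X) ≈ 0.2858, P(line Y) ≈ 0.5968, P(line Z) ≈ 0.1173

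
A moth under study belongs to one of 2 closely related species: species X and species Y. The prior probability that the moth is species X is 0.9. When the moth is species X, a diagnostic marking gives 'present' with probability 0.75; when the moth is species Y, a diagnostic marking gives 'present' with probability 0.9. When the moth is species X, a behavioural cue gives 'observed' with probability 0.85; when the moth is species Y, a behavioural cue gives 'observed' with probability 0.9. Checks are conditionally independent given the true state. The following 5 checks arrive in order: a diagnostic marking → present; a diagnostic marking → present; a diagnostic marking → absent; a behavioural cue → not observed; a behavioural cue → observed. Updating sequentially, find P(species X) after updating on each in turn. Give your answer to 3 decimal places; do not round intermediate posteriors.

After a diagnostic marking='present': P(species X) = 0.75·0.9000 / (0.75·0.9000 + 0.9·0.1000) ≈ 0.8824
After a diagnostic marking='present': P(species X) = 0.75·0.8824 / (0.75·0.8824 + 0.9·0.1176) ≈ 0.8621
After a diagnostic marking='absent': P(species X) = 0.25·0.8621 / (0.25·0.8621 + 0.1·0.1379) ≈ 0.9398
After a behavioural cue='not observed': P(species X) = 0.15·0.9398 / (0.15·0.9398 + 0.1·0.0602) ≈ 0.9591
After a behavioural cue='observed': P(species X) = 0.85·0.9591 / (0.85·0.9591 + 0.9·0.0409) ≈ 0.9568

0.957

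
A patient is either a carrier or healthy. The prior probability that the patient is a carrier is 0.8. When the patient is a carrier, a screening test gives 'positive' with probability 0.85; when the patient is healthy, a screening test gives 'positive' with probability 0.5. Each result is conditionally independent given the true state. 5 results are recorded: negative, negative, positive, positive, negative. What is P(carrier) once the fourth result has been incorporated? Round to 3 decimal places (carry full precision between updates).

0.510

After 'negative': P(carrier) = 0.15·0.8000 / (0.15·0.8000 + 0.5·0.2000) ≈ 0.5455
After 'negative': P(carrier) = 0.15·0.5455 / (0.15·0.5455 + 0.5·0.4545) ≈ 0.2647
After 'positive': P(carrier) = 0.85·0.2647 / (0.85·0.2647 + 0.5·0.7353) ≈ 0.3797
After 'positive': P(carrier) = 0.85·0.3797 / (0.85·0.3797 + 0.5·0.6203) ≈ 0.5099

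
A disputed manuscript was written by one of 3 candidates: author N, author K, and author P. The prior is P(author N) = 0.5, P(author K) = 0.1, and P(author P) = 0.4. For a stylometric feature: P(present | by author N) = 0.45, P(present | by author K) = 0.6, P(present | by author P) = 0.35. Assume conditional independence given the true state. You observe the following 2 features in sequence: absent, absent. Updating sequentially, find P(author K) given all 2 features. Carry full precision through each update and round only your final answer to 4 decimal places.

0.0476

Apply Bayes' rule sequentially, carrying P(author K) forward.
After 'absent': normaliser = 0.55·0.5000 + 0.4·0.1000 + 0.65·0.4000; P(author N) ≈ 0.4783, P(author K) ≈ 0.0696, P(author P) ≈ 0.4522
After 'absent': normaliser = 0.55·0.4783 + 0.4·0.0696 + 0.65·0.4522; P(author N) ≈ 0.4498, P(author K) ≈ 0.0476, P(author P) ≈ 0.5026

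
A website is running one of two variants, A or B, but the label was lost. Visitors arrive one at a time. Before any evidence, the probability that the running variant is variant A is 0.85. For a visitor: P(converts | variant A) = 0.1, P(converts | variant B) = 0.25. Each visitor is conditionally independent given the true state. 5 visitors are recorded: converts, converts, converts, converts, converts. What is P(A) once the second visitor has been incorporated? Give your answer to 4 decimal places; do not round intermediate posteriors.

0.4755

After 'converts': P(A) = 0.1·0.8500 / (0.1·0.8500 + 0.25·0.1500) ≈ 0.6939
After 'converts': P(A) = 0.1·0.6939 / (0.1·0.6939 + 0.25·0.3061) ≈ 0.4755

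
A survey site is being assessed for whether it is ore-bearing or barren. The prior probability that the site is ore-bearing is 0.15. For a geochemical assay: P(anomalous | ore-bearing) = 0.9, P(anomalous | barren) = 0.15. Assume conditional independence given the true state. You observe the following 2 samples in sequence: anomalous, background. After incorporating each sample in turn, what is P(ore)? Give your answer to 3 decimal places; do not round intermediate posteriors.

0.111

After 'anomalous': P(ore) = 0.9·0.1500 / (0.9·0.1500 + 0.15·0.8500) ≈ 0.5143
After 'background': P(ore) = 0.1·0.5143 / (0.1·0.5143 + 0.85·0.4857) ≈ 0.1108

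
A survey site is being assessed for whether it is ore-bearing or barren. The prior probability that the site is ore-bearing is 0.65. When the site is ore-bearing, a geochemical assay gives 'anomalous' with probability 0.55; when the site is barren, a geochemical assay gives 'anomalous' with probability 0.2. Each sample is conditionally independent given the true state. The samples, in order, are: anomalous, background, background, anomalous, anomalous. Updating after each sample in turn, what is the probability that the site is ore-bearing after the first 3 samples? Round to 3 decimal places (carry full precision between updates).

0.618

After 'anomalous': P(ore) = 0.55·0.6500 / (0.55·0.6500 + 0.2·0.3500) ≈ 0.8363
After 'background': P(ore) = 0.45·0.8363 / (0.45·0.8363 + 0.8·0.1637) ≈ 0.7418
After 'background': P(ore) = 0.45·0.7418 / (0.45·0.7418 + 0.8·0.2582) ≈ 0.6177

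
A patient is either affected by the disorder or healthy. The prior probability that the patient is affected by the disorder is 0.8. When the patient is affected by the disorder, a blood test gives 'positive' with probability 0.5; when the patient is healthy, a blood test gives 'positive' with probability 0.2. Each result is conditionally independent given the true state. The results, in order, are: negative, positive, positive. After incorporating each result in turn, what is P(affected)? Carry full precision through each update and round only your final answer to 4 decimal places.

After 'negative': P(affected) = 0.5·0.8000 / (0.5·0.8000 + 0.8·0.2000) ≈ 0.7143
After 'positive': P(affected) = 0.5·0.7143 / (0.5·0.7143 + 0.2·0.2857) ≈ 0.8621
After 'positive': P(affected) = 0.5·0.8621 / (0.5·0.8621 + 0.2·0.1379) ≈ 0.9398

0.9398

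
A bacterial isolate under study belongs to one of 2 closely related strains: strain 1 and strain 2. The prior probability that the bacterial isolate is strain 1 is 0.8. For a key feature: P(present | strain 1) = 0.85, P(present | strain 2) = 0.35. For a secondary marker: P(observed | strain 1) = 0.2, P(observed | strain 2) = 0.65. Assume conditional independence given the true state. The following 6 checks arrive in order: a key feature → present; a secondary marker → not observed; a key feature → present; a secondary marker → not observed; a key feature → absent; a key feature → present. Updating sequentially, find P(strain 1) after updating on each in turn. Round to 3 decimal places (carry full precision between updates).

After a key feature='present': P(strain 1) = 0.85·0.8000 / (0.85·0.8000 + 0.35·0.2000) ≈ 0.9067
After a secondary marker='not observed': P(strain 1) = 0.8·0.9067 / (0.8·0.9067 + 0.35·0.0933) ≈ 0.9569
After a key feature='present': P(strain 1) = 0.85·0.9569 / (0.85·0.9569 + 0.35·0.0431) ≈ 0.9818
After a secondary marker='not observed': P(strain 1) = 0.8·0.9818 / (0.8·0.9818 + 0.35·0.0182) ≈ 0.9920
After a key feature='absent': P(strain 1) = 0.15·0.9920 / (0.15·0.9920 + 0.65·0.0080) ≈ 0.9660
After a key feature='present': P(strain 1) = 0.85·0.9660 / (0.85·0.9660 + 0.35·0.0340) ≈ 0.9857

0.986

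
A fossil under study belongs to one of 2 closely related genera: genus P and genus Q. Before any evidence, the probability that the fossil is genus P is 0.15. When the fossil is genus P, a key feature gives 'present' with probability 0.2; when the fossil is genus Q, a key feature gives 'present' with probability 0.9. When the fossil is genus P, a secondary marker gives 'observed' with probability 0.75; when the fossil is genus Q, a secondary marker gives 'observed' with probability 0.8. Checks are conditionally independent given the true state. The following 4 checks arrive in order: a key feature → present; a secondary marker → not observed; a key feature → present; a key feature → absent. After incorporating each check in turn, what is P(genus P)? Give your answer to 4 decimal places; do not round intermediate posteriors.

0.0802

Apply Bayes' rule sequentially, carrying P(genus P) forward.
After a key feature='present': P(genus P) = 0.2·0.1500 / (0.2·0.1500 + 0.9·0.8500) ≈ 0.0377
After a secondary marker='not observed': P(genus P) = 0.25·0.0377 / (0.25·0.0377 + 0.2·0.9623) ≈ 0.0467
After a key feature='present': P(genus P) = 0.2·0.0467 / (0.2·0.0467 + 0.9·0.9533) ≈ 0.0108
After a key feature='absent': P(genus P) = 0.8·0.0108 / (0.8·0.0108 + 0.1·0.9892) ≈ 0.0802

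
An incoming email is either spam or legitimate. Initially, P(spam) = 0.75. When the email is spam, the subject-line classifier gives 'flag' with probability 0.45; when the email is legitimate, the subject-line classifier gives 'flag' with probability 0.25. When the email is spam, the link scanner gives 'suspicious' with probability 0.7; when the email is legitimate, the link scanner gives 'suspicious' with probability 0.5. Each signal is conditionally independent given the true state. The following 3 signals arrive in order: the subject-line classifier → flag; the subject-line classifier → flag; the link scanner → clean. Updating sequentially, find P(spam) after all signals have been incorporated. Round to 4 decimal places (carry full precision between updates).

After the subject-line classifier='flag': P(spam) = 0.45·0.7500 / (0.45·0.7500 + 0.25·0.2500) ≈ 0.8438
After the subject-line classifier='flag': P(spam) = 0.45·0.8438 / (0.45·0.8438 + 0.25·0.1562) ≈ 0.9067
After the link scanner='clean': P(spam) = 0.3·0.9067 / (0.3·0.9067 + 0.5·0.0933) ≈ 0.8536

0.8536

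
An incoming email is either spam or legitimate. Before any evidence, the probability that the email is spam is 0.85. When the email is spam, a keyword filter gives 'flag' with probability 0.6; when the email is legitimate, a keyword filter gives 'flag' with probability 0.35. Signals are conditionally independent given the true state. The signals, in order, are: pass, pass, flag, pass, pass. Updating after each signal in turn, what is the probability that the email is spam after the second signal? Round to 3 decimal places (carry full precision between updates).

0.682

Each posterior becomes the prior for the next update.
After 'pass': P(spam) = 0.4·0.8500 / (0.4·0.8500 + 0.65·0.1500) ≈ 0.7771
After 'pass': P(spam) = 0.4·0.7771 / (0.4·0.7771 + 0.65·0.2229) ≈ 0.6821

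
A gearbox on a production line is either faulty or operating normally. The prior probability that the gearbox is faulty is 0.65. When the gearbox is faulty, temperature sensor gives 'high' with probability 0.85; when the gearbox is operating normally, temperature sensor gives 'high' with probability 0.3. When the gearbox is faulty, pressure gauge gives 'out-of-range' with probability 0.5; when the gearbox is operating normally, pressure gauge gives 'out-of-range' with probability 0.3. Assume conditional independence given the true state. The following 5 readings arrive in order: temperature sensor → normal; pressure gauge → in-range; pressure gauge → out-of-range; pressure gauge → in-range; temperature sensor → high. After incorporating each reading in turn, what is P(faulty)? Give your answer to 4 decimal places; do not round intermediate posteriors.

After temperature sensor='normal': P(faulty) = 0.15·0.6500 / (0.15·0.6500 + 0.7·0.3500) ≈ 0.2847
After pressure gauge='in-range': P(faulty) = 0.5·0.2847 / (0.5·0.2847 + 0.7·0.7153) ≈ 0.2213
After pressure gauge='out-of-range': P(faulty) = 0.5·0.2213 / (0.5·0.2213 + 0.3·0.7787) ≈ 0.3215
After pressure gauge='in-range': P(faulty) = 0.5·0.3215 / (0.5·0.3215 + 0.7·0.6785) ≈ 0.2528
After temperature sensor='high': P(faulty) = 0.85·0.2528 / (0.85·0.2528 + 0.3·0.7472) ≈ 0.4895

0.4895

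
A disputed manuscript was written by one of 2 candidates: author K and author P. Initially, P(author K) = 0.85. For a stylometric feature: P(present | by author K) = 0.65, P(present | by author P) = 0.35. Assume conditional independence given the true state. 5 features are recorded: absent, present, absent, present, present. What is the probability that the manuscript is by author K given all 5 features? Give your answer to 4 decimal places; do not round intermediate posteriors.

0.9132

After 'absent': P(author K) = 0.35·0.8500 / (0.35·0.8500 + 0.65·0.1500) ≈ 0.7532
After 'present': P(author K) = 0.65·0.7532 / (0.65·0.7532 + 0.35·0.2468) ≈ 0.8500
After 'absent': P(author K) = 0.35·0.8500 / (0.35·0.8500 + 0.65·0.1500) ≈ 0.7532
After 'present': P(author K) = 0.65·0.7532 / (0.65·0.7532 + 0.35·0.2468) ≈ 0.8500
After 'present': P(author K) = 0.65·0.8500 / (0.65·0.8500 + 0.35·0.1500) ≈ 0.9132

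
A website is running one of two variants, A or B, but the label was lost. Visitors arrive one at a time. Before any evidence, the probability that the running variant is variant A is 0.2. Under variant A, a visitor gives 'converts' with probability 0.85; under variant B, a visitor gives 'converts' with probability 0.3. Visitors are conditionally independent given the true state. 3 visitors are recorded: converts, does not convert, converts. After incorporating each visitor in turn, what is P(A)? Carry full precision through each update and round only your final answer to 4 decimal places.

0.3007

Each posterior becomes the prior for the next update.
After 'converts': P(A) = 0.85·0.2000 / (0.85·0.2000 + 0.3·0.8000) ≈ 0.4146
After 'does not convert': P(A) = 0.15·0.4146 / (0.15·0.4146 + 0.7·0.5854) ≈ 0.1318
After 'converts': P(A) = 0.85·0.1318 / (0.85·0.1318 + 0.3·0.8682) ≈ 0.3007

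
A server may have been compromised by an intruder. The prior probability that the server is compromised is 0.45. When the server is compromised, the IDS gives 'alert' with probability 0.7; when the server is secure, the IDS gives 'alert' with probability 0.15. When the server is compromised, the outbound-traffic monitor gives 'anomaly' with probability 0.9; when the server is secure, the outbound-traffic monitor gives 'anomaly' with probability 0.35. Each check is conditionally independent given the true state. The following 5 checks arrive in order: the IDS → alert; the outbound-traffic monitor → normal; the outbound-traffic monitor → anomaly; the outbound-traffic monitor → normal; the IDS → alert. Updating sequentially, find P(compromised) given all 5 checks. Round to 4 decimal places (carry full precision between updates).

Apply Bayes' rule sequentially, carrying P(compromised) forward.
After the IDS='alert': P(compromised) = 0.7·0.4500 / (0.7·0.4500 + 0.15·0.5500) ≈ 0.7925
After the outbound-traffic monitor='normal': P(compromised) = 0.1·0.7925 / (0.1·0.7925 + 0.65·0.2075) ≈ 0.3700
After the outbound-traffic monitor='anomaly': P(compromised) = 0.9·0.3700 / (0.9·0.3700 + 0.35·0.6300) ≈ 0.6017
After the outbound-traffic monitor='normal': P(compromised) = 0.1·0.6017 / (0.1·0.6017 + 0.65·0.3983) ≈ 0.1886
After the IDS='alert': P(compromised) = 0.7·0.1886 / (0.7·0.1886 + 0.15·0.8114) ≈ 0.5203

0.5203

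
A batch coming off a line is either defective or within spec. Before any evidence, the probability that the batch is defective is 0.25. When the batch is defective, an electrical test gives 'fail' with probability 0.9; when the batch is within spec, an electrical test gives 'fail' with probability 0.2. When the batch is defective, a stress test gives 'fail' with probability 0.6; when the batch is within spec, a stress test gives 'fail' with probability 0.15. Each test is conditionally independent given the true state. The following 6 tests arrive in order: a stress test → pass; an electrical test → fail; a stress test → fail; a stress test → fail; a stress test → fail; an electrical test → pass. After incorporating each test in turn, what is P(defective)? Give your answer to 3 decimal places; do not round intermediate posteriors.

After a stress test='pass': P(defective) = 0.4·0.2500 / (0.4·0.2500 + 0.85·0.7500) ≈ 0.1356
After an electrical test='fail': P(defective) = 0.9·0.1356 / (0.9·0.1356 + 0.2·0.8644) ≈ 0.4138
After a stress test='fail': P(defective) = 0.6·0.4138 / (0.6·0.4138 + 0.15·0.5862) ≈ 0.7385
After a stress test='fail': P(defective) = 0.6·0.7385 / (0.6·0.7385 + 0.15·0.2615) ≈ 0.9187
After a stress test='fail': P(defective) = 0.6·0.9187 / (0.6·0.9187 + 0.15·0.0813) ≈ 0.9783
After an electrical test='pass': P(defective) = 0.1·0.9783 / (0.1·0.9783 + 0.8·0.0217) ≈ 0.8496

0.850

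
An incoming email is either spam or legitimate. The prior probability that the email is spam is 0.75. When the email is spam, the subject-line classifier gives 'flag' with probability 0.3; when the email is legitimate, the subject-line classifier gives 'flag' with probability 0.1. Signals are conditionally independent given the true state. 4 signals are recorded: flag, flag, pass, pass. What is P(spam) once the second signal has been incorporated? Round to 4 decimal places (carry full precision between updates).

0.9643

After 'flag': P(spam) = 0.3·0.7500 / (0.3·0.7500 + 0.1·0.2500) ≈ 0.9000
After 'flag': P(spam) = 0.3·0.9000 / (0.3·0.9000 + 0.1·0.1000) ≈ 0.9643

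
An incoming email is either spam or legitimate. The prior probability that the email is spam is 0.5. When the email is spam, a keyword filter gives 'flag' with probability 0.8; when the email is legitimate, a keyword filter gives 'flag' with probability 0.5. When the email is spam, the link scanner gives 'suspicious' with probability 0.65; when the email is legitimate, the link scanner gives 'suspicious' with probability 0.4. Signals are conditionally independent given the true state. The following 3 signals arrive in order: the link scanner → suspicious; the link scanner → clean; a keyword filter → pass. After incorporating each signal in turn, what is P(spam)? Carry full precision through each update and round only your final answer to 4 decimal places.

After the link scanner='suspicious': P(spam) = 0.65·0.5000 / (0.65·0.5000 + 0.4·0.5000) ≈ 0.6190
After the link scanner='clean': P(spam) = 0.35·0.6190 / (0.35·0.6190 + 0.6·0.3810) ≈ 0.4866
After a keyword filter='pass': P(spam) = 0.2·0.4866 / (0.2·0.4866 + 0.5·0.5134) ≈ 0.2749

0.2749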